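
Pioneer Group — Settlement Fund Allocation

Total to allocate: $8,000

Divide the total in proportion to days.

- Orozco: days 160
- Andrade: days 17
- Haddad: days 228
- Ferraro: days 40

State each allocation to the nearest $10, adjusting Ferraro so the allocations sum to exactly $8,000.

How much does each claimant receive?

Orozco: $2,880 | Andrade: $310 | Haddad: $4,100 | Ferraro: $710

Sum of days: 445.
Pro-rata amounts: Orozco 160/445 × $8,000 = 2,876.40; Andrade 17/445 × $8,000 = 305.62; Haddad 228/445 × $8,000 = 4,098.88; Ferraro 40/445 × $8,000 = 719.10.
Rounded to nearest $10: Orozco $2,880; Andrade $310; Haddad $4,100; Ferraro $720. Sum = $8,010.
Difference $8,000 − $8,010 = −$10 applied to Ferraro: Ferraro becomes $710.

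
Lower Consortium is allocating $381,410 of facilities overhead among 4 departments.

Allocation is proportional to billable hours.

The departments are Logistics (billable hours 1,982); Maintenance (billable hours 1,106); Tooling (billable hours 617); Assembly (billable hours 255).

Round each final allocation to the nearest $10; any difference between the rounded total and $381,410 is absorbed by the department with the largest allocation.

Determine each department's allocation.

Sum of billable hours: 3,960.
Unrounded shares: Logistics 1,982/3,960 × $381,410 = 190,897.63; Maintenance 1,106/3,960 × $381,410 = 106,525.12; Tooling 617/3,960 × $381,410 = 59,426.76; Assembly 255/3,960 × $381,410 = 24,560.49.
At nearest $10: Logistics $190,900; Maintenance $106,530; Tooling $59,430; Assembly $24,560. Sum = $381,420.
Difference $381,410 − $381,420 = −$10 applied to largest allocation (Logistics): Logistics becomes $190,890.

Logistics: $190,890; Maintenance: $106,530; Tooling: $59,430; Assembly: $24,560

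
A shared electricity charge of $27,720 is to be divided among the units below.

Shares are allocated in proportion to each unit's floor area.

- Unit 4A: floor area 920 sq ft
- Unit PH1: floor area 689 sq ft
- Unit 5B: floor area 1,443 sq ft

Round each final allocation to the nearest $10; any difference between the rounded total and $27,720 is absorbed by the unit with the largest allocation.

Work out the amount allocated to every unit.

Unit 4A: $8,360 · Unit PH1: $6,260 · Unit 5B: $13,100

Floor area total: 3,052.
Unrounded shares: Unit 4A 920/3,052 × $27,720 = 8,355.96; Unit PH1 689/3,052 × $27,720 = 6,257.89; Unit 5B 1,443/3,052 × $27,720 = 13,106.15.
At nearest $10: Unit 4A $8,360; Unit PH1 $6,260; Unit 5B $13,110. Sum = $27,730.
Difference $27,720 − $27,730 = −$10 applied to largest allocation (Unit 5B): Unit 5B becomes $13,100.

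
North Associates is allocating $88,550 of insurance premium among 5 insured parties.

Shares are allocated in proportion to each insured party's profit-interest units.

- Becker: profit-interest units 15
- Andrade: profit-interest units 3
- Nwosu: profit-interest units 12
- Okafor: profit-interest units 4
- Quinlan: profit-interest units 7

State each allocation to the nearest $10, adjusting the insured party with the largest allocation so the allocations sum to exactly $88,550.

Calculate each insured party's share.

Becker: $32,390 · Andrade: $6,480 · Nwosu: $25,920 · Okafor: $8,640 · Quinlan: $15,120

Combined profit-interest units = 41.
Pro-rata amounts: Becker 15/41 × $88,550 = 32,396.34; Andrade 3/41 × $88,550 = 6,479.27; Nwosu 12/41 × $88,550 = 25,917.07; Okafor 4/41 × $88,550 = 8,639.02; Quinlan 7/41 × $88,550 = 15,118.29.
After rounding ($10): Becker $32,400; Andrade $6,480; Nwosu $25,920; Okafor $8,640; Quinlan $15,120. Sum = $88,560.
Difference $88,550 − $88,560 = −$10 applied to largest allocation (Becker): Becker becomes $32,390.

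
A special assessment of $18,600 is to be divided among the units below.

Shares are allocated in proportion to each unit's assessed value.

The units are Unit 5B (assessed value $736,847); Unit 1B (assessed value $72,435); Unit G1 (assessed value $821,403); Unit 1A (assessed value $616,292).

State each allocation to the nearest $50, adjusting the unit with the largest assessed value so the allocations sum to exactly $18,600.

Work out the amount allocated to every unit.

Total assessed value = 736,847 + 72,435 + 821,403 + 616,292 = 2,246,977.
Unrounded shares: Unit 5B 6,099.46; Unit 1B 599.60; Unit G1 6,799.40; Unit 1A 5,101.53.
Rounded to nearest $50: Unit 5B $6,100; Unit 1B $600; Unit G1 $6,800; Unit 1A $5,100. Sum = $18,600.
No rounding difference to absorb.

Unit 5B: $6,100 · Unit 1B: $600 · Unit G1: $6,800 · Unit 1A: $5,100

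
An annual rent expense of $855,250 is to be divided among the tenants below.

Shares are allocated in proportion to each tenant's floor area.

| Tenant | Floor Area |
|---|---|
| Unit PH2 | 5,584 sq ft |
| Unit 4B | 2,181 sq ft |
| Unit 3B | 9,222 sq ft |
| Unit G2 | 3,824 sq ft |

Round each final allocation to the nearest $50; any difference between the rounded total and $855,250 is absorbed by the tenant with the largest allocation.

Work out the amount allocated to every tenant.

Floor area total: 20,811.
Raw shares: Unit PH2 5,584/20,811 × $855,250 = 229,480.37; Unit 4B 2,181/20,811 × $855,250 = 89,630.50; Unit 3B 9,222/20,811 × $855,250 = 378,987.82; Unit G2 3,824/20,811 × $855,250 = 157,151.31.
After rounding ($50): Unit PH2 $229,500; Unit 4B $89,650; Unit 3B $379,000; Unit G2 $157,150. Sum = $855,300.
Difference $855,250 − $855,300 = −$50 applied to largest allocation (Unit 3B): Unit 3B becomes $378,950.

Unit PH2: $229,500 · Unit 4B: $89,650 · Unit 3B: $378,950 · Unit G2: $157,150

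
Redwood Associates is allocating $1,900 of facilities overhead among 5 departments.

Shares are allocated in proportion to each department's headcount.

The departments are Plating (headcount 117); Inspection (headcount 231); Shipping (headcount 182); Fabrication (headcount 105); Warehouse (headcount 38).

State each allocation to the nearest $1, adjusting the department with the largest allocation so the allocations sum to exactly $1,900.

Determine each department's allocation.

Plating: $330 · Inspection: $653 · Shipping: $514 · Fabrication: $296 · Warehouse: $107

Headcount total: 673.
Pro-rata amounts: Plating 117/673 × $1,900 = 330.31; Inspection 231/673 × $1,900 = 652.15; Shipping 182/673 × $1,900 = 513.82; Fabrication 105/673 × $1,900 = 296.43; Warehouse 38/673 × $1,900 = 107.28.
After rounding ($1): Plating $330; Inspection $652; Shipping $514; Fabrication $296; Warehouse $107. Sum = $1,899.
Difference $1,900 − $1,899 = +$1 applied to largest allocation (Inspection): Inspection becomes $653.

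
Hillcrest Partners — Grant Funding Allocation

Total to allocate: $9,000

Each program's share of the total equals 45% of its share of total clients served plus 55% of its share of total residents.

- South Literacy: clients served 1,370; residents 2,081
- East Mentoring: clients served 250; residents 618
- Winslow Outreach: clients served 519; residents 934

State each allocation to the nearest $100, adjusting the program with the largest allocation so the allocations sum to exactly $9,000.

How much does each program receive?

South Literacy: $5,400; East Mentoring: $1,300; Winslow Outreach: $2,300

Clients served total 2,139; residents total 3,633.
Blended shares (45% clients served + 55% residents): South Literacy 0.6033; East Mentoring 0.1462; Winslow Outreach 0.2506.
Proportional shares: South Literacy 5,429.35; East Mentoring 1,315.38; Winslow Outreach 2,255.26.
Rounded to nearest $100: South Literacy $5,400; East Mentoring $1,300; Winslow Outreach $2,300. Sum = $9,000.
Sum already equals the total — no adjustment.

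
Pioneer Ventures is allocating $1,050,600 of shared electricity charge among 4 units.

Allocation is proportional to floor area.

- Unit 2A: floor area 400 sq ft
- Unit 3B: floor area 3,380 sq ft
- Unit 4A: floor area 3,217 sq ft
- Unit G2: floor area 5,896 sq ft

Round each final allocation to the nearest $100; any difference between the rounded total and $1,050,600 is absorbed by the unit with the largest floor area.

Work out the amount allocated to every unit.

Floor area total: 12,893.
Unrounded shares: Unit 2A 400/12,893 × $1,050,600 = 32,594.43; Unit 3B 3,380/12,893 × $1,050,600 = 275,422.94; Unit 4A 3,217/12,893 × $1,050,600 = 262,140.71; Unit G2 5,896/12,893 × $1,050,600 = 480,441.91.
After rounding ($100): Unit 2A $32,600; Unit 3B $275,400; Unit 4A $262,100; Unit G2 $480,400. Sum = $1,050,500.
Difference $1,050,600 − $1,050,500 = +$100 applied to largest floor area (Unit G2): Unit G2 becomes $480,500.

Unit 2A: $32,600 | Unit 3B: $275,400 | Unit 4A: $262,100 | Unit G2: $480,500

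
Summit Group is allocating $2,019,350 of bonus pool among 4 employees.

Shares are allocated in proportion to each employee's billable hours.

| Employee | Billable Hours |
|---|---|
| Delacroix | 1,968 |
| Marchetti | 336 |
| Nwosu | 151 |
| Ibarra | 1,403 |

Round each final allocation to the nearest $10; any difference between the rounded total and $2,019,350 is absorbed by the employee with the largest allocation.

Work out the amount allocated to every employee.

Total billable hours = 3,858.
Raw shares: Delacroix 1,968/3,858 × $2,019,350 = 1,030,088.34; Marchetti 336/3,858 × $2,019,350 = 175,868.74; Nwosu 151/3,858 × $2,019,350 = 79,036.25; Ibarra 1,403/3,858 × $2,019,350 = 734,356.67.
At nearest $10: Delacroix $1,030,090; Marchetti $175,870; Nwosu $79,040; Ibarra $734,360. Sum = $2,019,360.
Difference $2,019,350 − $2,019,360 = −$10 applied to largest allocation (Delacroix): Delacroix becomes $1,030,080.

Delacroix: $1,030,080; Marchetti: $175,870; Nwosu: $79,040; Ibarra: $734,360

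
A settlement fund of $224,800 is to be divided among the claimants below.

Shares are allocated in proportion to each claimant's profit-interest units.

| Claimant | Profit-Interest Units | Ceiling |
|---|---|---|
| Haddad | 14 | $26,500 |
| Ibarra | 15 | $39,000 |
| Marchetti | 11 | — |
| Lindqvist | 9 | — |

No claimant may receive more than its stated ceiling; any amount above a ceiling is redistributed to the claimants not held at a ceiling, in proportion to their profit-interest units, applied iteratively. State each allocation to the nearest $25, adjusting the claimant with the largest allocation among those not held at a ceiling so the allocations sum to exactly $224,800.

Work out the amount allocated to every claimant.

Haddad: $26,500; Ibarra: $39,000; Marchetti: $87,625; Lindqvist: $71,675

Combined profit-interest units = 49.
Unconstrained shares: Haddad 64,228.57; Ibarra 68,816.33; Marchetti 50,465.31; Lindqvist 41,289.80.
Cap binds for Haddad ($26,500), Ibarra ($39,000); balance $159,300 reallocated over remaining profit-interest units 20.
Shares after redistribution: Marchetti 87,615.00 → $87,625; Lindqvist 71,685.00 → $71,675.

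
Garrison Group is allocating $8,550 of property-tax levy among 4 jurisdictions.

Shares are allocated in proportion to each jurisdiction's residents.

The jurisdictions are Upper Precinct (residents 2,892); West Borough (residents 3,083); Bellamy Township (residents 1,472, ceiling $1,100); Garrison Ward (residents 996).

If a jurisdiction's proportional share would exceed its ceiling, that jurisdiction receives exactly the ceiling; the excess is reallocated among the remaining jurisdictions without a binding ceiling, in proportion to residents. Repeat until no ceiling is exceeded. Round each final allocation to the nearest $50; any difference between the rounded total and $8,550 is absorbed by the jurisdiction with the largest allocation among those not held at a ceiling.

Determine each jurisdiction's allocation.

Upper Precinct: $3,100 | West Borough: $3,300 | Bellamy Township: $1,100 | Garrison Ward: $1,050

Total residents = 8,443.
Unconstrained shares: Upper Precinct 2,928.65; West Borough 3,122.07; Bellamy Township 1,490.65; Garrison Ward 1,008.62.
Held at cap: Bellamy Township ($1,100); balance $7,450 reallocated over remaining residents 6,971.
Redistributed shares: Upper Precinct 3,090.72 → $3,100; West Borough 3,294.84 → $3,300; Garrison Ward 1,064.44 → $1,050.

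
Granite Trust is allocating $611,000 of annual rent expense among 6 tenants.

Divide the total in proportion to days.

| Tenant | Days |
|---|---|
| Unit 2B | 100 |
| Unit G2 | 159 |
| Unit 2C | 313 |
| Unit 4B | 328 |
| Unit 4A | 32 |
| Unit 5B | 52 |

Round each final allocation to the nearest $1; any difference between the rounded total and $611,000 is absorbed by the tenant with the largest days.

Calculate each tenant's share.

Unit 2B: $62,093 · Unit G2: $98,729 · Unit 2C: $194,353 · Unit 4B: $203,666 · Unit 4A: $19,870 · Unit 5B: $32,289

Days total: 984.
Proportional shares: Unit 2B 100/984 × $611,000 = 62,093.496; Unit G2 159/984 × $611,000 = 98,728.66; Unit 2C 313/984 × $611,000 = 194,352.64; Unit 4B 328/984 × $611,000 = 203,666.67; Unit 4A 32/984 × $611,000 = 19,869.92; Unit 5B 52/984 × $611,000 = 32,288.62.
At nearest $1: Unit 2B $62,093; Unit G2 $98,729; Unit 2C $194,353; Unit 4B $203,667; Unit 4A $19,870; Unit 5B $32,289. Sum = $611,001.
Difference $611,000 − $611,001 = −$1 applied to largest days (Unit 4B): Unit 4B becomes $203,666.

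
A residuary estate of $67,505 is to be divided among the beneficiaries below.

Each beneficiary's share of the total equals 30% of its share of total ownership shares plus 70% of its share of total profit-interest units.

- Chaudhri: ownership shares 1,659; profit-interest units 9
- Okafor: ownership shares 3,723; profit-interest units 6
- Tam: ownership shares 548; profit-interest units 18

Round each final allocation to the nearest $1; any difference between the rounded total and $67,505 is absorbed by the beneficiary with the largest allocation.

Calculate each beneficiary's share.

Ownership shares total 5,930; profit-interest units total 33.
Composite weights (30% ownership shares + 70% profit-interest units): Chaudhri 0.2748; Okafor 0.3156; Tam 0.4095.
Pro-rata amounts: Chaudhri 18,552.96; Okafor 21,305.94; Tam 27,646.11.
After rounding ($1): Chaudhri $18,553; Okafor $21,306; Tam $27,646. Sum = $67,505.
Rounded total matches; no reconciliation needed.

Chaudhri: $18,553 · Okafor: $21,306 · Tam: $27,646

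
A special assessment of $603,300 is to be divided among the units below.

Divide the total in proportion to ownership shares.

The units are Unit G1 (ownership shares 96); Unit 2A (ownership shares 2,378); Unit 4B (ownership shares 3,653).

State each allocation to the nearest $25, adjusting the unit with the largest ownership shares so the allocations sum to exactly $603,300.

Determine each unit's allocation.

Unit G1: $9,450; Unit 2A: $234,150; Unit 4B: $359,700

Sum of ownership shares: 96 + 2,378 + 3,653 = 6,127.
Unrounded shares: Unit G1 9,452.72; Unit 2A 234,151.69; Unit 4B 359,695.59.
Rounded to nearest $25: Unit G1 $9,450; Unit 2A $234,150; Unit 4B $359,700. Sum = $603,300.
Sum already equals the total — no adjustment.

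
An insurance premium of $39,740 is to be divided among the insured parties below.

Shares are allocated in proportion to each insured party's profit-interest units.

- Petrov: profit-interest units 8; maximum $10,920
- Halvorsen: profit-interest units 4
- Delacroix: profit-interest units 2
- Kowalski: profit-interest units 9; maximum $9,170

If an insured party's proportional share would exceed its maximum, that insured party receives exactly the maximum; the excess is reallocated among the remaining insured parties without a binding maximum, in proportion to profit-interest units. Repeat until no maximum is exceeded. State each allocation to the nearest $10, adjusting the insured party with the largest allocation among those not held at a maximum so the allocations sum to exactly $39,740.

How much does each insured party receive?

Petrov: $10,920 | Halvorsen: $13,100 | Delacroix: $6,550 | Kowalski: $9,170

Total profit-interest units = 23.
Unconstrained shares: Petrov 13,822.61; Halvorsen 6,911.30; Delacroix 3,455.65; Kowalski 15,550.43.
Held at cap: Petrov ($10,920), Kowalski ($9,170); remaining pool $19,650 reallocated over remaining profit-interest units 6.
Redistributed shares: Halvorsen 13,100.00 → $13,100; Delacroix 6,550.00 → $6,550.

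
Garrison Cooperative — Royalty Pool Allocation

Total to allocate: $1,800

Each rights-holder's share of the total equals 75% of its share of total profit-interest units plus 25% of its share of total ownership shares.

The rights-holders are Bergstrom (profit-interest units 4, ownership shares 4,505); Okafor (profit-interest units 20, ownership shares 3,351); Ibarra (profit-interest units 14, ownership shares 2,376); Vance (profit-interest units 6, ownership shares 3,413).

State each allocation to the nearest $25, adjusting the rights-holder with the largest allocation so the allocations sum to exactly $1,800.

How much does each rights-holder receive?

Bergstrom: $275 | Okafor: $725 | Ibarra: $500 | Vance: $300

Totals — profit-interest units 44, ownership shares 13,645.
Blended shares (75% profit-interest units + 25% ownership shares): Bergstrom 0.1507; Okafor 0.4023; Ibarra 0.2822; Vance 0.1648.
Proportional shares: Bergstrom 271.30; Okafor 724.15; Ibarra 507.90; Vance 296.65.
At nearest $25: Bergstrom $275; Okafor $725; Ibarra $500; Vance $300. Sum = $1,800.
Sum already equals the total — no adjustment.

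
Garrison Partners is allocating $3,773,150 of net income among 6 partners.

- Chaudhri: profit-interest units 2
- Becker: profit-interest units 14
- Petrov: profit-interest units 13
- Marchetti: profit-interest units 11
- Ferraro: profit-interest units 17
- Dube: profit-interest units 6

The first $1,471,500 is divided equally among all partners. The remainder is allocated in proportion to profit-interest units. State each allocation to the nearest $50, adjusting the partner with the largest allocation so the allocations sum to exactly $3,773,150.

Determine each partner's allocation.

$1,471,500 shared equally gives $245,250 per partner.
Remainder $2,301,650 by profit-interest units (total 63): Chaudhri 73,068.25 → $73,050; Becker 511,477.78 → $511,500; Petrov 474,943.65 → $474,950; Marchetti 401,875.40 → $401,900; Ferraro 621,080.16 → $621,100; Dube 219,204.76 → $219,200.
Rounding difference −$50 on remainder applied to Ferraro.
Totals: Chaudhri $245,250 + $73,050 = $318,300; Becker $245,250 + $511,500 = $756,750; Petrov $245,250 + $474,950 = $720,200; Marchetti $245,250 + $401,900 = $647,150; Ferraro $245,250 + $621,050 = $866,300; Dube $245,250 + $219,200 = $464,450.

Chaudhri: $318,300 · Becker: $756,750 · Petrov: $720,200 · Marchetti: $647,150 · Ferraro: $866,300 · Dube: $464,450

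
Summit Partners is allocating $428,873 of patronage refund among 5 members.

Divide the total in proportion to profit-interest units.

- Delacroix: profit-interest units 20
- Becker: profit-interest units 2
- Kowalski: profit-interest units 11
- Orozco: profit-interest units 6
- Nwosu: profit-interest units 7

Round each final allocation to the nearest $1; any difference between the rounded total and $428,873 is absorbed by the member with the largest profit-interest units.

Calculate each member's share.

Profit-interest units total: 46.
Raw shares: Delacroix 20/46 × $428,873 = 186,466.52; Becker 2/46 × $428,873 = 18,646.65; Kowalski 11/46 × $428,873 = 102,556.59; Orozco 6/46 × $428,873 = 55,939.96; Nwosu 7/46 × $428,873 = 65,263.28.
Rounded to nearest $1: Delacroix $186,467; Becker $18,647; Kowalski $102,557; Orozco $55,940; Nwosu $65,263. Sum = $428,874.
Difference $428,873 − $428,874 = −$1 applied to largest profit-interest units (Delacroix): Delacroix becomes $186,466.

Delacroix: $186,466 · Becker: $18,647 · Kowalski: $102,557 · Orozco: $55,940 · Nwosu: $65,263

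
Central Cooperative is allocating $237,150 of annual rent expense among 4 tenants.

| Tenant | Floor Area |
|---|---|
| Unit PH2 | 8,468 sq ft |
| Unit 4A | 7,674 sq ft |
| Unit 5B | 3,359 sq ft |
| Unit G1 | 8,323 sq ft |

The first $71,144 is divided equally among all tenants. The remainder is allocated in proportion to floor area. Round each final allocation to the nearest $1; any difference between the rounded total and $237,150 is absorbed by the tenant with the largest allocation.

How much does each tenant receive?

$71,144 shared equally gives $17,786 per tenant.
Remainder $166,006 by floor area (total 27,824): Unit PH2 50,522.53 → $50,523; Unit 4A 45,785.29 → $45,785; Unit 5B 20,040.76 → $20,041; Unit G1 49,657.42 → $49,657.
Totals: Unit PH2 $17,786 + $50,523 = $68,309; Unit 4A $17,786 + $45,785 = $63,571; Unit 5B $17,786 + $20,041 = $37,827; Unit G1 $17,786 + $49,657 = $67,443.

Unit PH2: $68,309 · Unit 4A: $63,571 · Unit 5B: $37,827 · Unit G1: $67,443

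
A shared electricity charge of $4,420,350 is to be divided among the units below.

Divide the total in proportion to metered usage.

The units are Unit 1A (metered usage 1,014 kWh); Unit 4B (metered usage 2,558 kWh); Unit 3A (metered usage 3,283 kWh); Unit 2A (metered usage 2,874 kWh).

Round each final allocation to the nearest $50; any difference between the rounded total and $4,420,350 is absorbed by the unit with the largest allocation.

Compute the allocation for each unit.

Combined metered usage = 9,729.
Unrounded shares: Unit 1A 1,014/9,729 × $4,420,350 = 460,708.70; Unit 4B 2,558/9,729 × $4,420,350 = 1,162,221.74; Unit 3A 3,283/9,729 × $4,420,350 = 1,491,623.91; Unit 2A 2,874/9,729 × $4,420,350 = 1,305,795.65.
At nearest $50: Unit 1A $460,700; Unit 4B $1,162,200; Unit 3A $1,491,600; Unit 2A $1,305,800. Sum = $4,420,300.
Difference $4,420,350 − $4,420,300 = +$50 applied to largest allocation (Unit 3A): Unit 3A becomes $1,491,650.

Unit 1A: $460,700; Unit 4B: $1,162,200; Unit 3A: $1,491,650; Unit 2A: $1,305,800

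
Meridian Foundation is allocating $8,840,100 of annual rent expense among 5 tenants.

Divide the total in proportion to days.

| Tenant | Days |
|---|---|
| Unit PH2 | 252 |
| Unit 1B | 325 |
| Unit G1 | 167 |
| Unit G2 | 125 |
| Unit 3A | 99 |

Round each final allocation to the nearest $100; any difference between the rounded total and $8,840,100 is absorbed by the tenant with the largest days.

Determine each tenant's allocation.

Sum of days: 968.
Unrounded shares: Unit PH2 252/968 × $8,840,100 = 2,301,348.35; Unit 1B 325/968 × $8,840,100 = 2,968,008.78; Unit G1 167/968 × $8,840,100 = 1,525,099.90; Unit G2 125/968 × $8,840,100 = 1,141,541.84; Unit 3A 99/968 × $8,840,100 = 904,101.14.
After rounding ($100): Unit PH2 $2,301,300; Unit 1B $2,968,000; Unit G1 $1,525,100; Unit G2 $1,141,500; Unit 3A $904,100. Sum = $8,840,000.
Difference $8,840,100 − $8,840,000 = +$100 applied to largest days (Unit 1B): Unit 1B becomes $2,968,100.

Unit PH2: $2,301,300; Unit 1B: $2,968,100; Unit G1: $1,525,100; Unit G2: $1,141,500; Unit 3A: $904,100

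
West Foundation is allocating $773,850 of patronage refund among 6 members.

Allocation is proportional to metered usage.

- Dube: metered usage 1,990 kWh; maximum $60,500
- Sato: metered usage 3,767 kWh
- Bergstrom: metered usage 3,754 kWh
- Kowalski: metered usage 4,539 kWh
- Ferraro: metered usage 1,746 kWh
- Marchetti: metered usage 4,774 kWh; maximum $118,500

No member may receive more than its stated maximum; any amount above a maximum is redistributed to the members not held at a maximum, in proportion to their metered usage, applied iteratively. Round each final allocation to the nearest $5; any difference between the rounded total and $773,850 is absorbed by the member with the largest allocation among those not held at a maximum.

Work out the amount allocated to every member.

Combined metered usage = 20,570.
Proportional shares (ignoring caps): Dube 74,864.44; Sato 141,715.75; Bergstrom 141,226.68; Kowalski 170,758.64; Ferraro 65,685.08; Marchetti 179,599.41.
Capped: Dube ($60,500), Marchetti ($118,500); residual $594,850 reallocated over remaining metered usage 13,806.
Redistributed shares: Sato 162,306.24 → $162,305; Bergstrom 161,746.12 → $161,745; Kowalski 195,568.89 → $195,570; Ferraro 75,228.75 → $75,230.

Dube: $60,500 · Sato: $162,305 · Bergstrom: $161,745 · Kowalski: $195,570 · Ferraro: $75,230 · Marchetti: $118,500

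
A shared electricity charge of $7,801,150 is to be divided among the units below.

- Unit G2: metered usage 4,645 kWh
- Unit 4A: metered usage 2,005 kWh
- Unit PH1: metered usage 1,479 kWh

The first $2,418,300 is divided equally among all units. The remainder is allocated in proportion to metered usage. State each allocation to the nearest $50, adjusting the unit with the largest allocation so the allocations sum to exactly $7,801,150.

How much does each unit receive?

Unit G2: $3,881,950; Unit 4A: $2,133,750; Unit PH1: $1,785,450

$2,418,300 shared equally gives $806,100 per unit.
Remainder $5,382,850 by metered usage (total 8,129): Unit G2 3,075,819.69 → $3,075,800; Unit 4A 1,327,668.13 → $1,327,650; Unit PH1 979,362.18 → $979,350.
Rounding difference +$50 on remainder applied to Unit G2.
Totals: Unit G2 $806,100 + $3,075,850 = $3,881,950; Unit 4A $806,100 + $1,327,650 = $2,133,750; Unit PH1 $806,100 + $979,350 = $1,785,450.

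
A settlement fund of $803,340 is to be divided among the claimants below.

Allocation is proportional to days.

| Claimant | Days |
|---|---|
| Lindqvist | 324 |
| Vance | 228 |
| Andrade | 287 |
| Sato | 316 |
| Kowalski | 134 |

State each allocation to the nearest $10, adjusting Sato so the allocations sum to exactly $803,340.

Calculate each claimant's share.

Days total: 1,289.
Unrounded shares: Lindqvist 324/1,289 × $803,340 = 201,925.65; Vance 228/1,289 × $803,340 = 142,095.83; Andrade 287/1,289 × $803,340 = 178,866.24; Sato 316/1,289 × $803,340 = 196,939.83; Kowalski 134/1,289 × $803,340 = 83,512.46.
At nearest $10: Lindqvist $201,930; Vance $142,100; Andrade $178,870; Sato $196,940; Kowalski $83,510. Sum = $803,350.
Difference $803,340 − $803,350 = −$10 applied to Sato: Sato becomes $196,930.

Lindqvist: $201,930; Vance: $142,100; Andrade: $178,870; Sato: $196,930; Kowalski: $83,510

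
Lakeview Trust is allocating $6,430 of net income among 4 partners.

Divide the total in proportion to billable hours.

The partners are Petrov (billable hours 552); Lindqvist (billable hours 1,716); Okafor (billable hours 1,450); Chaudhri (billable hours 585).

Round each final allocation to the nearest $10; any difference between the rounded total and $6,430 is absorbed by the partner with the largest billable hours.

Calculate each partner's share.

Sum of billable hours: 4,303.
Pro-rata amounts: Petrov 552/4,303 × $6,430 = 824.86; Lindqvist 1,716/4,303 × $6,430 = 2,564.23; Okafor 1,450/4,303 × $6,430 = 2,166.74; Chaudhri 585/4,303 × $6,430 = 874.17.
At nearest $10: Petrov $820; Lindqvist $2,560; Okafor $2,170; Chaudhri $870. Sum = $6,420.
Difference $6,430 − $6,420 = +$10 applied to largest billable hours (Lindqvist): Lindqvist becomes $2,570.

Petrov: $820; Lindqvist: $2,570; Okafor: $2,170; Chaudhri: $870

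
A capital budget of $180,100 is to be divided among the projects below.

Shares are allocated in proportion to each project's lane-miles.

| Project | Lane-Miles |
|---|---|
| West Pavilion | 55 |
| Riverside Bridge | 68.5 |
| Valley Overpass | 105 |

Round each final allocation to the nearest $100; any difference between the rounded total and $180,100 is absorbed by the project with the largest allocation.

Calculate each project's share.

Total lane-miles = 228.5.
Unrounded shares: West Pavilion 55/228.5 × $180,100 = 43,350.11; Riverside Bridge 68.5/228.5 × $180,100 = 53,990.59; Valley Overpass 105/228.5 × $180,100 = 82,759.30.
At nearest $100: West Pavilion $43,400; Riverside Bridge $54,000; Valley Overpass $82,800. Sum = $180,200.
Difference $180,100 − $180,200 = −$100 applied to largest allocation (Valley Overpass): Valley Overpass becomes $82,700.

West Pavilion: $43,400 · Riverside Bridge: $54,000 · Valley Overpass: $82,700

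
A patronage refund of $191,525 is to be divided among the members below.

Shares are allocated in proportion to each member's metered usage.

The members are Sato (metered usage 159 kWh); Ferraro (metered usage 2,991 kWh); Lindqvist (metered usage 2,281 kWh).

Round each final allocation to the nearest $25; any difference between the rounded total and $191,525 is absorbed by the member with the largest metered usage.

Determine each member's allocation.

Total metered usage = 159 + 2,991 + 2,281 = 5,431.
Unrounded shares: Sato 5,607.16; Ferraro 105,478.05; Lindqvist 80,439.79.
Rounded to nearest $25: Sato $5,600; Ferraro $105,475; Lindqvist $80,450. Sum = $191,525.
Rounded total matches; no reconciliation needed.

Sato: $5,600; Ferraro: $105,475; Lindqvist: $80,450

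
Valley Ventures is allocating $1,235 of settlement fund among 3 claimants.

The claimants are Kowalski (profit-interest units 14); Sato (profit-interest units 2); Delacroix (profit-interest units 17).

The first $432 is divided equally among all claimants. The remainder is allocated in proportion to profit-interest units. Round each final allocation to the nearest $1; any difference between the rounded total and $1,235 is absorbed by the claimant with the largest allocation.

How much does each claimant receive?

Kowalski: $485 · Sato: $193 · Delacroix: $557

Equal tier: $432 ÷ 3 = $144 apiece.
Remainder $803 by profit-interest units (total 33): Kowalski 340.67 → $341; Sato 48.67 → $49; Delacroix 413.67 → $414.
Rounding difference −$1 on remainder applied to Delacroix.
Totals: Kowalski $144 + $341 = $485; Sato $144 + $49 = $193; Delacroix $144 + $413 = $557.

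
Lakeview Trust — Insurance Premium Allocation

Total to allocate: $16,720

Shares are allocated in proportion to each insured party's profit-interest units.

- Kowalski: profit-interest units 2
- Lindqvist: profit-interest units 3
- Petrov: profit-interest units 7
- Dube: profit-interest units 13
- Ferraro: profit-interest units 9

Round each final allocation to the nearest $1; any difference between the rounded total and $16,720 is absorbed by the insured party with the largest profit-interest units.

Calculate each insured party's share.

Kowalski: $984; Lindqvist: $1,475; Petrov: $3,442; Dube: $6,393; Ferraro: $4,426

Sum of profit-interest units: 2 + 3 + 7 + 13 + 9 = 34.
Pro-rata amounts: Kowalski 983.53; Lindqvist 1,475.29; Petrov 3,442.35; Dube 6,392.94; Ferraro 4,425.88.
After rounding ($1): Kowalski $984; Lindqvist $1,475; Petrov $3,442; Dube $6,393; Ferraro $4,426. Sum = $16,720.
Rounded total matches; no reconciliation needed.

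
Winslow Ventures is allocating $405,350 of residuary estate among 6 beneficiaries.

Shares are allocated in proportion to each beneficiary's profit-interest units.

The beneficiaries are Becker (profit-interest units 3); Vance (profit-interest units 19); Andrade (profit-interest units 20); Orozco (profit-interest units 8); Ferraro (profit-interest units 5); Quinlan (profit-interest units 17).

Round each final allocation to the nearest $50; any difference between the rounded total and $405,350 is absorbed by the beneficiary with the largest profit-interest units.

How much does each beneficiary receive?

Profit-interest units total: 3 + 19 + 20 + 8 + 5 + 17 = 72.
Pro-rata amounts: Becker 16,889.58; Vance 106,967.36; Andrade 112,597.22; Orozco 45,038.89; Ferraro 28,149.31; Quinlan 95,707.64.
Rounded to nearest $50: Becker $16,900; Vance $106,950; Andrade $112,600; Orozco $45,050; Ferraro $28,150; Quinlan $95,700. Sum = $405,350.
No rounding difference to absorb.

Becker: $16,900; Vance: $106,950; Andrade: $112,600; Orozco: $45,050; Ferraro: $28,150; Quinlan: $95,700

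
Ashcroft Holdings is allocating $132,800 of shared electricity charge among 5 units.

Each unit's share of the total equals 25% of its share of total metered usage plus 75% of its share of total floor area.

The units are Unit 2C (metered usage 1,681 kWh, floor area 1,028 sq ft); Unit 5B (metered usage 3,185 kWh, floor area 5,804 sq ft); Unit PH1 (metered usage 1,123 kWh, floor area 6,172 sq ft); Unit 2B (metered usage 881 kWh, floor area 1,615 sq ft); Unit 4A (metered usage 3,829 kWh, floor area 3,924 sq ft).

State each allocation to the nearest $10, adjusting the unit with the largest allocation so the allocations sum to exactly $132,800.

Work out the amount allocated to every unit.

Unit 2C: $10,740 | Unit 5B: $41,050 | Unit PH1: $36,640 | Unit 2B: $11,410 | Unit 4A: $32,960

Metered usage total 10,699; floor area total 18,543.
Composite weights (25% metered usage + 75% floor area): Unit 2C 0.0809; Unit 5B 0.3092; Unit PH1 0.2759; Unit 2B 0.0859; Unit 4A 0.2482.
Pro-rata amounts: Unit 2C 10,738.00; Unit 5B 41,058.37; Unit PH1 36,636.43; Unit 2B 11,408.47; Unit 4A 32,958.72.
After rounding ($10): Unit 2C $10,740; Unit 5B $41,060; Unit PH1 $36,640; Unit 2B $11,410; Unit 4A $32,960. Sum = $132,810.
Difference $132,800 − $132,810 = −$10 applied to largest allocation (Unit 5B): Unit 5B becomes $41,050.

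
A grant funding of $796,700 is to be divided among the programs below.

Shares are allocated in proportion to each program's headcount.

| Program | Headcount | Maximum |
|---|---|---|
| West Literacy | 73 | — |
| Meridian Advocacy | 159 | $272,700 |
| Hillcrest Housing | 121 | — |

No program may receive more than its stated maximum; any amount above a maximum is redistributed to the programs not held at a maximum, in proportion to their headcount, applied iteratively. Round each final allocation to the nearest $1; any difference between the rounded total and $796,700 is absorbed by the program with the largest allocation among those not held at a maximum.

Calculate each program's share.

Combined headcount = 353.
Pro-rata shares before constraints: West Literacy 164,756.66; Meridian Advocacy 358,853.54; Hillcrest Housing 273,089.80.
Cap binds for Meridian Advocacy ($272,700); balance $524,000 reallocated over remaining headcount 194.
Redistributed shares: West Literacy 197,175.26 → $197,175; Hillcrest Housing 326,824.74 → $326,825.

West Literacy: $197,175; Meridian Advocacy: $272,700; Hillcrest Housing: $326,825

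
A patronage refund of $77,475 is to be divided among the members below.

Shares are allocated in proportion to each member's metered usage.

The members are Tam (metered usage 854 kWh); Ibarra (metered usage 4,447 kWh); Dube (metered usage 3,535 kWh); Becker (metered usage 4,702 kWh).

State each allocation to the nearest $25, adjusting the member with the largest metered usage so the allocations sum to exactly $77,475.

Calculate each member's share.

Combined metered usage = 13,538.
Unrounded shares: Tam 854/13,538 × $77,475 = 4,887.25; Ibarra 4,447/13,538 × $77,475 = 25,449.20; Dube 3,535/13,538 × $77,475 = 20,230.03; Becker 4,702/13,538 × $77,475 = 26,908.51.
Rounded to nearest $25: Tam $4,875; Ibarra $25,450; Dube $20,225; Becker $26,900. Sum = $77,450.
Difference $77,475 − $77,450 = +$25 applied to largest metered usage (Becker): Becker becomes $26,925.

Tam: $4,875 | Ibarra: $25,450 | Dube: $20,225 | Becker: $26,925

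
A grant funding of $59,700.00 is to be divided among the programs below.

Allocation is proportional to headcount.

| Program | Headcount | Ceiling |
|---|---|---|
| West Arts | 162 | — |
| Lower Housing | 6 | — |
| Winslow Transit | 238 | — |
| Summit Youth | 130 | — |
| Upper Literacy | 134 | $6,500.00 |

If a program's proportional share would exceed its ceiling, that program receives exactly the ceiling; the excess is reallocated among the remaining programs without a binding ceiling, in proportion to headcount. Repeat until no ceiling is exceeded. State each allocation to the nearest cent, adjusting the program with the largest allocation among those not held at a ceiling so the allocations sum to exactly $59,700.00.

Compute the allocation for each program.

Total headcount = 670.
Pro-rata shares before constraints: West Arts 14,434.9254; Lower Housing 534.6269; Winslow Transit 21,206.8657; Summit Youth 11,583.5821; Upper Literacy 11,940.0000.
Held at cap: Upper Literacy ($6,500.00); residual $53,200.00 reallocated over remaining headcount 536.
Redistributed shares: West Arts 16,079.1045 → $16,079.10; Lower Housing 595.5224 → $595.52; Winslow Transit 23,622.3881 → $23,622.39; Summit Youth 12,902.9851 → $12,902.99.

West Arts: $16,079.10 · Lower Housing: $595.52 · Winslow Transit: $23,622.39 · Summit Youth: $12,902.99 · Upper Literacy: $6,500.00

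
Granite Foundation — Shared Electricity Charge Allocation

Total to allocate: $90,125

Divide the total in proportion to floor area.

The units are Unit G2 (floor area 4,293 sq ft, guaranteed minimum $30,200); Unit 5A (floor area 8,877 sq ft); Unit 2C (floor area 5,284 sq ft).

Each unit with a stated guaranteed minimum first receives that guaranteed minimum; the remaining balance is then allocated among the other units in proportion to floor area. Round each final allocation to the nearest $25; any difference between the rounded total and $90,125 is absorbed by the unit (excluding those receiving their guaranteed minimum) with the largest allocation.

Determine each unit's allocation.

Unit G2: $30,200 · Unit 5A: $37,575 · Unit 2C: $22,350

Guaranteed amounts: Unit G2 $30,200. Balance $59,925.
Balance split over remaining floor area 14,161: Unit 5A 37,564.74 → $37,575; Unit 2C 22,360.26 → $22,350.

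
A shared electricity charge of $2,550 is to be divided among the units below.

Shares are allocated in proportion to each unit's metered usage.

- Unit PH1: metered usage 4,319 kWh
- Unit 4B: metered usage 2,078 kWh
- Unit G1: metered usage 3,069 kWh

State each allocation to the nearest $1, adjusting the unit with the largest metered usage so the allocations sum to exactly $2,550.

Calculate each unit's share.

Unit PH1: $1,163; Unit 4B: $560; Unit G1: $827

Combined metered usage = 4,319 + 2,078 + 3,069 = 9,466.
Proportional shares: Unit PH1 1,163.47; Unit 4B 559.78; Unit G1 826.74.
Rounded to nearest $1: Unit PH1 $1,163; Unit 4B $560; Unit G1 $827. Sum = $2,550.
No rounding difference to absorb.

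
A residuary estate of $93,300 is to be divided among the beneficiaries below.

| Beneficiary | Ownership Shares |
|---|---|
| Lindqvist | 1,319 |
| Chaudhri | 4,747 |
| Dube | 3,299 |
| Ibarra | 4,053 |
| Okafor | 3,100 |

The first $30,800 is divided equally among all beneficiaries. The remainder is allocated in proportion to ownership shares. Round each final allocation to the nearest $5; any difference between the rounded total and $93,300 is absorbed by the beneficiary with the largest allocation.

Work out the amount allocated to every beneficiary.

Lindqvist: $11,150 · Chaudhri: $24,120 · Dube: $18,645 · Ibarra: $21,495 · Okafor: $17,890

First tranche $30,800 split equally: $6,160 each.
Remainder $62,500 by ownership shares (total 16,518): Lindqvist 4,990.77 → $4,990; Chaudhri 17,961.47 → $17,960; Dube 12,482.59 → $12,485; Ibarra 15,335.54 → $15,335; Okafor 11,729.63 → $11,730.
Totals: Lindqvist $6,160 + $4,990 = $11,150; Chaudhri $6,160 + $17,960 = $24,120; Dube $6,160 + $12,485 = $18,645; Ibarra $6,160 + $15,335 = $21,495; Okafor $6,160 + $11,730 = $17,890.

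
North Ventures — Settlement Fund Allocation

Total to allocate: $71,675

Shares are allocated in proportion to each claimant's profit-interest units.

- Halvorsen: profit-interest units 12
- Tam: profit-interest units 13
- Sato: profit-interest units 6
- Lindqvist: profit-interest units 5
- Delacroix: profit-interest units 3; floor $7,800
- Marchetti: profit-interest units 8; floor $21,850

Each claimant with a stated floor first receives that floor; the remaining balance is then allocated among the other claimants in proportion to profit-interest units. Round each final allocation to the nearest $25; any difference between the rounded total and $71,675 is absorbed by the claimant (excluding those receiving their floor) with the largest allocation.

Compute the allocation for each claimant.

Halvorsen: $14,000 · Tam: $15,200 · Sato: $7,000 · Lindqvist: $5,825 · Delacroix: $7,800 · Marchetti: $21,850

Fund the minimums — Delacroix $7,800; Marchetti $21,850. Remaining pool $42,025.
Remaining pool split over remaining profit-interest units 36: Halvorsen 14,008.33 → $14,000; Tam 15,175.69 → $15,175; Sato 7,004.17 → $7,000; Lindqvist 5,836.81 → $5,825.
Rounding difference +$25 applied to Tam → $15,200.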